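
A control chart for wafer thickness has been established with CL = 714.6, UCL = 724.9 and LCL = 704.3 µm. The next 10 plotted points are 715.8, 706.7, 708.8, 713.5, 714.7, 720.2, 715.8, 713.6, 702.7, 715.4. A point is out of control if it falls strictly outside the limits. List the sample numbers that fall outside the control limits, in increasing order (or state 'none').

9

Compare each point to [704.3, 724.9]: sample 9 = 702.7 < LCL.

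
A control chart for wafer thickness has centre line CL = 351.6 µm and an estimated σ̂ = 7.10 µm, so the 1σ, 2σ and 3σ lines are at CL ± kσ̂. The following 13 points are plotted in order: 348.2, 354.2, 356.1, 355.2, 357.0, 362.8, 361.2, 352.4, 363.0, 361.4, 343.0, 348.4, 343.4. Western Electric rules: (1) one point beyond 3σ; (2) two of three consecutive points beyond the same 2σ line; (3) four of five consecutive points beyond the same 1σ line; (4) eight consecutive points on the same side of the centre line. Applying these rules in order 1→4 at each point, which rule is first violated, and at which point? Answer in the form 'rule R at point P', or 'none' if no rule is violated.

rule 4 at point 9

Zone of each point (C = within 1σ̂, B = 1σ̂–2σ̂, A = 2σ̂–3σ̂, * = beyond 3σ̂; sign = side of CL): 1:-C, 2:+C, 3:+C, 4:+C, 5:+C, 6:+B, 7:+B, 8:+C, 9:+B, 10:+B, 11:-B, 12:-C, 13:-B
Rule 4 (eight consecutive points on the same side of the centre line) is satisfied at point 9.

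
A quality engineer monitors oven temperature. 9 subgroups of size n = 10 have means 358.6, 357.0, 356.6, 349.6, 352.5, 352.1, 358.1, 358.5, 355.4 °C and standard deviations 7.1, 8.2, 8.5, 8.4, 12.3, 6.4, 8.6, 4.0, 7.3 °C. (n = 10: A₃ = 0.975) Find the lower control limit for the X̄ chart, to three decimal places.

347.708

X̄̄ = (358.6 + 357.0 + 356.6 + 349.6 + 352.5 + 352.1 + 358.1 + 358.5 + 355.4) / 9 = 355.3778
s̄ = (7.1 + 8.2 + 8.5 + 8.4 + 12.3 + 6.4 + 8.6 + 4.0 + 7.3) / 9 = 7.8667
LCL = X̄̄ − A₃·s̄ = 355.3778 − 0.975 × 7.8667 = 347.7078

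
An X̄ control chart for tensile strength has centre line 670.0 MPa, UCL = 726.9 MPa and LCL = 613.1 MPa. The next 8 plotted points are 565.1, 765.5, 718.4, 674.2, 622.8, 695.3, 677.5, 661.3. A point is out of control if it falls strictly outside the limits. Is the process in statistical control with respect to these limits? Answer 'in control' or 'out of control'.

out of control

Compare each point to [613.1, 726.9]: sample 1 = 565.1 < LCL; sample 2 = 765.5 > UCL.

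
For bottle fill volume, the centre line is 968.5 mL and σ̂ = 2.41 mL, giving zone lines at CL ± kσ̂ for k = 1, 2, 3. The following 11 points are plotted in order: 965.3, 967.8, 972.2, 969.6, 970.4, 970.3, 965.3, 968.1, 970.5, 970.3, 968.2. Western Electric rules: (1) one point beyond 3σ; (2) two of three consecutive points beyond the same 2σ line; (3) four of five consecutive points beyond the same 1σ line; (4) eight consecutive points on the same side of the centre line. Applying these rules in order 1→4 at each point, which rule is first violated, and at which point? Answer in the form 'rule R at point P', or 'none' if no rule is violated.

Zone of each point (C = within 1σ̂, B = 1σ̂–2σ̂, A = 2σ̂–3σ̂, * = beyond 3σ̂; sign = side of CL): 1:-B, 2:-C, 3:+B, 4:+C, 5:+C, 6:+C, 7:-B, 8:-C, 9:+C, 10:+C, 11:-C
No rule fires across all 11 points.

none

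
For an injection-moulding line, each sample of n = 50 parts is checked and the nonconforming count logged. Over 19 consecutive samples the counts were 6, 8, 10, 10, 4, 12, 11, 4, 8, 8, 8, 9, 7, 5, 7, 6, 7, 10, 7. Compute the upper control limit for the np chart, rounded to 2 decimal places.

15.41

p̄ = Σdᵢ / (k·n) = 147 / (19 × 50) = 0.15474
UCL = np̄ + 3·√(np̄(1−p̄)) = 7.7368 + 3 × √(7.7368×0.84526) = 7.7368 + 3 × 2.5573 = 15.4087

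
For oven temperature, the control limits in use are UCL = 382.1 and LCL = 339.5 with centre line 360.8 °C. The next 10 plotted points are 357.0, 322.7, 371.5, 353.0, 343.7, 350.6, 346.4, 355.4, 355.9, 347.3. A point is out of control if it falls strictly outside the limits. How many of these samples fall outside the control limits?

Compare each point to [339.5, 382.1]: sample 2 = 322.7 < LCL.

1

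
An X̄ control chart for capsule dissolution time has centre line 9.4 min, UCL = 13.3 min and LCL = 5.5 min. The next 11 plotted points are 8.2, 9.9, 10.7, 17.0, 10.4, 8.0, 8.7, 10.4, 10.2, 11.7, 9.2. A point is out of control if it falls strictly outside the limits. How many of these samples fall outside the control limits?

1

Compare each point to [5.5, 13.3]: sample 4 = 17.0 > UCL.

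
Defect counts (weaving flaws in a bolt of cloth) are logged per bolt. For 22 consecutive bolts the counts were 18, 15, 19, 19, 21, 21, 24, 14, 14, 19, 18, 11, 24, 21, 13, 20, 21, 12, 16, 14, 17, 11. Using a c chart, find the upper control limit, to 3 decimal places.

29.865

c̄ = (18 + 15 + 19 + 19 + 21 + 21 + 24 + 14 + 14 + 19 + 18 + 11 + 24 + 21 + 13 + 20 + 21 + 12 + 16 + 14 + 17 + 11) / 22 = 382 / 22 = 17.3636
UCL = c̄ + 3√c̄ = 17.3636 + 3 × √17.3636 = 17.3636 + 3 × 4.1670 = 29.8645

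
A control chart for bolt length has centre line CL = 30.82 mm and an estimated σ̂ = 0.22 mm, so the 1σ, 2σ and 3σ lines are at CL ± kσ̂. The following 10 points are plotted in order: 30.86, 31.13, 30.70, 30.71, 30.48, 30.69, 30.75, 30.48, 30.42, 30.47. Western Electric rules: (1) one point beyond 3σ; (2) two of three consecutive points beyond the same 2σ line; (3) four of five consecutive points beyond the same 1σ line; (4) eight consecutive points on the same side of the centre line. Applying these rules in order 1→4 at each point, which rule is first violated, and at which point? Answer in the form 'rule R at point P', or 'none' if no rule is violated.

rule 4 at point 10

Zone of each point (C = within 1σ̂, B = 1σ̂–2σ̂, A = 2σ̂–3σ̂, * = beyond 3σ̂; sign = side of CL): 1:+C, 2:+B, 3:-C, 4:-C, 5:-B, 6:-C, 7:-C, 8:-B, 9:-B, 10:-B
Rule 4 (eight consecutive points on the same side of the centre line) is satisfied at point 10.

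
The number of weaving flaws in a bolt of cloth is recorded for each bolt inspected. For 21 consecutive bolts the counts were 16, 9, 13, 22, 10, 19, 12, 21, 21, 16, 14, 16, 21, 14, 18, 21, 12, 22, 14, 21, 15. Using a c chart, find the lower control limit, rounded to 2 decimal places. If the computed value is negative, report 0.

c̄ = (16 + 9 + 13 + 22 + 10 + 19 + 12 + 21 + 21 + 16 + 14 + 16 + 21 + 14 + 18 + 21 + 12 + 22 + 14 + 21 + 15) / 21 = 347 / 21 = 16.5238
LCL = c̄ − 3√c̄ = 16.5238 − 3 × 4.0649 = 4.3290

4.33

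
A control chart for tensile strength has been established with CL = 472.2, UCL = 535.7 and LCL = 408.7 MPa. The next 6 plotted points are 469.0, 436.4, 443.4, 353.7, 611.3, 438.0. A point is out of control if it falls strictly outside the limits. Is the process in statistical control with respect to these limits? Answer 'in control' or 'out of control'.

Compare each point to [408.7, 535.7]: sample 4 = 353.7 < LCL; sample 5 = 611.3 > UCL.

out of control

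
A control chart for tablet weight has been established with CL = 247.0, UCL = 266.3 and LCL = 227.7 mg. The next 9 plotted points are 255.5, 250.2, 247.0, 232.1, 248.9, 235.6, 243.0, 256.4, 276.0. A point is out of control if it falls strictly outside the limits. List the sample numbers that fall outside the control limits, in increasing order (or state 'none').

Compare each point to [227.7, 266.3]: sample 9 = 276.0 > UCL.

9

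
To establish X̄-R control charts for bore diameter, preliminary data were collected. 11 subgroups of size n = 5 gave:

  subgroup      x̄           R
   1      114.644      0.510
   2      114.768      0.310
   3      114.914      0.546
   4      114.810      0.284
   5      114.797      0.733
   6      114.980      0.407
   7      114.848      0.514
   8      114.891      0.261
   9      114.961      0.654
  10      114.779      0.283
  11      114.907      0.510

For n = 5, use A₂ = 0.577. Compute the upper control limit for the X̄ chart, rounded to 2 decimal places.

X̄̄ = (114.644 + 114.768 + 114.914 + 114.810 + 114.797 + 114.980 + 114.848 + 114.891 + 114.961 + 114.779 + 114.907) / 11 = 1263.2990 / 11 = 114.8454
R̄ = (0.510 + 0.310 + 0.546 + 0.284 + 0.733 + 0.407 + 0.514 + 0.261 + 0.654 + 0.283 + 0.510) / 11 = 5.0120 / 11 = 0.4556
UCL = X̄̄ + A₂·R̄ = 114.8454 + 0.577 × 0.4556 = 115.1083

115.11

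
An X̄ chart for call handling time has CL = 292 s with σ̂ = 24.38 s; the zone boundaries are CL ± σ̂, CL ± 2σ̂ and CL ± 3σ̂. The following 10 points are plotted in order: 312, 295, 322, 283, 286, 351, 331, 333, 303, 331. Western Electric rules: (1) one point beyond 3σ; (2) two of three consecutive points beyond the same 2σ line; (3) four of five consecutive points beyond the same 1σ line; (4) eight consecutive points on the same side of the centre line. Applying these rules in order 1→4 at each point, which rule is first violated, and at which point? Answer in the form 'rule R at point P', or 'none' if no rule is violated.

rule 3 at point 10

Zone of each point (C = within 1σ̂, B = 1σ̂–2σ̂, A = 2σ̂–3σ̂, * = beyond 3σ̂; sign = side of CL): 1:+C, 2:+C, 3:+B, 4:-C, 5:-C, 6:+A, 7:+B, 8:+B, 9:+C, 10:+B
Rule 3 (four of five consecutive points beyond the same 1σ limit) is satisfied at point 10.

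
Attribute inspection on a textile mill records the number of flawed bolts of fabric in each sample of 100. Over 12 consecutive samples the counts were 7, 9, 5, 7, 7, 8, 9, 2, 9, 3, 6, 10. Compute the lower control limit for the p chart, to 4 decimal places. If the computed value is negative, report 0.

0.0000

p̄ = Σdᵢ / (k·n) = 82 / (12 × 100) = 0.06833
LCL = p̄ − 3·√(p̄(1−p̄)/n) = 0.06833 − 3 × 0.02523 = -0.00736 → 0 (negative, so LCL = 0)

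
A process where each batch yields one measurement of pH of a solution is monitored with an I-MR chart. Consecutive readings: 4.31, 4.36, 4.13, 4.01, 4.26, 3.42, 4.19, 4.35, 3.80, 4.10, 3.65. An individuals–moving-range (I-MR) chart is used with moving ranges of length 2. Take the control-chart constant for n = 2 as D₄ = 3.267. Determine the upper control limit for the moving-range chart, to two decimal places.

1.22

Moving ranges: 0.05, 0.23, 0.12, 0.25, 0.84, 0.77, 0.16, 0.55, 0.30, 0.45; M̄R̄ = 3.7200 / 10 = 0.3720
UCL_MR = D₄·M̄R̄ = 3.267 × 0.3720 = 1.2153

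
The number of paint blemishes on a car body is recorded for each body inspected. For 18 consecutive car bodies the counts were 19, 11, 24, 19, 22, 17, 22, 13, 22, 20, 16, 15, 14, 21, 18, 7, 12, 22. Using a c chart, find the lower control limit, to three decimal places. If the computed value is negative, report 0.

4.914

c̄ = (19 + 11 + 24 + 19 + 22 + 17 + 22 + 13 + 22 + 20 + 16 + 15 + 14 + 21 + 18 + 7 + 12 + 22) / 18 = 314 / 18 = 17.4444
LCL = c̄ − 3√c̄ = 17.4444 − 3 × 4.1767 = 4.9145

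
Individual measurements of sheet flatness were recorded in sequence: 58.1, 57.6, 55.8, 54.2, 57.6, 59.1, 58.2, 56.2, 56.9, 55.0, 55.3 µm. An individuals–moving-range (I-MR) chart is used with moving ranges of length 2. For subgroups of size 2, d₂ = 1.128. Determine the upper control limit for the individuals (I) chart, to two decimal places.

60.61

X̄ = (58.1 + 57.6 + 55.8 + 54.2 + 57.6 + 59.1 + 58.2 + 56.2 + 56.9 + 55.0 + 55.3) / 11 = 56.7273
Moving ranges: 0.5, 1.8, 1.6, 3.4, 1.5, 0.9, 2.0, 0.7, 1.9, 0.3; M̄R̄ = 14.6000 / 10 = 1.4600
UCL = X̄ + 3·M̄R̄/d₂ = 56.7273 + 3 × 1.4600 / 1.128 = 60.6103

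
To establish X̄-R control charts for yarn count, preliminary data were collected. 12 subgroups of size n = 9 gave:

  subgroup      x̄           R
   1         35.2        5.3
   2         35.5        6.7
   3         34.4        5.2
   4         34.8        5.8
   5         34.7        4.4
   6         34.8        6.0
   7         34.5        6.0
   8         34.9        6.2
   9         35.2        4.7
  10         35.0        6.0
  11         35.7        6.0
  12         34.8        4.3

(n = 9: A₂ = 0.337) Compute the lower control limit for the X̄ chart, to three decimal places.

X̄̄ = (35.2 + 35.5 + 34.4 + 34.8 + 34.7 + 34.8 + 34.5 + 34.9 + 35.2 + 35.0 + 35.7 + 34.8) / 12 = 419.5000 / 12 = 34.9583
R̄ = (5.3 + 6.7 + 5.2 + 5.8 + 4.4 + 6.0 + 6.0 + 6.2 + 4.7 + 6.0 + 6.0 + 4.3) / 12 = 66.6000 / 12 = 5.5500
LCL = X̄̄ − A₂·R̄ = 34.9583 − 0.337 × 5.5500 = 33.0880

33.088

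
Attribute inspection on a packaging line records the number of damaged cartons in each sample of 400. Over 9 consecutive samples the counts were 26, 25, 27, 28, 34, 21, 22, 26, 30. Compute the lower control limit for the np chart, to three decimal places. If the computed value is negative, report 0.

11.618

p̄ = Σdᵢ / (k·n) = 239 / (9 × 400) = 0.06639
LCL = np̄ − 3·√(np̄(1−p̄)) = 26.5556 − 3 × 4.9792 = 11.6179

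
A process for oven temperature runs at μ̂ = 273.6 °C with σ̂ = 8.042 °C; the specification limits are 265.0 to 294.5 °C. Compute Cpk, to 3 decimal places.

Cpu = (USL − μ̂) / (3σ̂) = (294.5 − 273.6) / (3 × 8.042) = 0.8663; Cpl = (μ̂ − LSL) / (3σ̂) = (273.6 − 265.0) / (3 × 8.042) = 0.3565; Cpk = min(Cpu, Cpl) = 0.3565

0.356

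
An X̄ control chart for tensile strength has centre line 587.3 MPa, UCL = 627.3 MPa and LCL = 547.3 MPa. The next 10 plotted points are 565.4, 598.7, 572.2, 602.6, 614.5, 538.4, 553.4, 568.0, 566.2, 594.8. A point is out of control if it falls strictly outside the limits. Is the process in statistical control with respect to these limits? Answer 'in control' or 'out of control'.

out of control

Compare each point to [547.3, 627.3]: sample 6 = 538.4 < LCL.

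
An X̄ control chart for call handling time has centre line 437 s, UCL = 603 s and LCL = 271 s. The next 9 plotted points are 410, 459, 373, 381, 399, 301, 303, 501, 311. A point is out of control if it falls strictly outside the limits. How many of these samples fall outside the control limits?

All 9 points lie within [271, 603].

0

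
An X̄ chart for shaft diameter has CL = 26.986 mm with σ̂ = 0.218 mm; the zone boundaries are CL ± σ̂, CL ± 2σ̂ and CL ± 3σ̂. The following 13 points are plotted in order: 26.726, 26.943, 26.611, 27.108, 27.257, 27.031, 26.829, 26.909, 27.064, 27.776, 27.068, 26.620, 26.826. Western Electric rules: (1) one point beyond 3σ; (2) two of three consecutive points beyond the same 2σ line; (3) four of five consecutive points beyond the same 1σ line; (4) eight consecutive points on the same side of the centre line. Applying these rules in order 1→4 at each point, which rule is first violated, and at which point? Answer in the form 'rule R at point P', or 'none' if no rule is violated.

Zone of each point (C = within 1σ̂, B = 1σ̂–2σ̂, A = 2σ̂–3σ̂, * = beyond 3σ̂; sign = side of CL): 1:-B, 2:-C, 3:-B, 4:+C, 5:+B, 6:+C, 7:-C, 8:-C, 9:+C, 10:+*, 11:+C, 12:-B, 13:-C
Rule 1 (one point beyond the 3σ limits) is satisfied at point 10.

rule 1 at point 10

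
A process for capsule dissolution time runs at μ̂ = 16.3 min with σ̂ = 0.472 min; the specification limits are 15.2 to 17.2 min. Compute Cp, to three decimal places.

Cp = (USL − LSL) / (6σ̂) = (17.2 − 15.2) / (6 × 0.472) = 2.0000 / 2.8320 = 0.7062

0.706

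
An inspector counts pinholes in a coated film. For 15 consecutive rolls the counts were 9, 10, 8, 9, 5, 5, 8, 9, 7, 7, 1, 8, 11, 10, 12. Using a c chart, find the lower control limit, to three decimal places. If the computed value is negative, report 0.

0.000

c̄ = (9 + 10 + 8 + 9 + 5 + 5 + 8 + 9 + 7 + 7 + 1 + 8 + 11 + 10 + 12) / 15 = 119 / 15 = 7.9333
LCL = c̄ − 3√c̄ = 7.9333 − 3 × 2.8166 = -0.5165 → 0 (cannot be negative)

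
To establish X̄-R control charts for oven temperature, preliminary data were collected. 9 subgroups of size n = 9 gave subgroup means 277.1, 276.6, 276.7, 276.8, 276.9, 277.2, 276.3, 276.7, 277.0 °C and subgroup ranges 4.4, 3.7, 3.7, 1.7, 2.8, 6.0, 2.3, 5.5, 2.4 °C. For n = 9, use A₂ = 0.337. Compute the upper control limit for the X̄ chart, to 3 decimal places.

X̄̄ = (277.1 + 276.6 + 276.7 + 276.8 + 276.9 + 277.2 + 276.3 + 276.7 + 277.0) / 9 = 2491.3000 / 9 = 276.8111
R̄ = (4.4 + 3.7 + 3.7 + 1.7 + 2.8 + 6.0 + 2.3 + 5.5 + 2.4) / 9 = 32.5000 / 9 = 3.6111
UCL = X̄̄ + A₂·R̄ = 276.8111 + 0.337 × 3.6111 = 278.0281

278.028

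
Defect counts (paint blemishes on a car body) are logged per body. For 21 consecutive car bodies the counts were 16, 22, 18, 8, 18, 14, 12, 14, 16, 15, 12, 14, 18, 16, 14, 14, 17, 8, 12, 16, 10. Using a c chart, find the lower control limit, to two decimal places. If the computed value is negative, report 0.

3.06

c̄ = (16 + 22 + 18 + 8 + 18 + 14 + 12 + 14 + 16 + 15 + 12 + 14 + 18 + 16 + 14 + 14 + 17 + 8 + 12 + 16 + 10) / 21 = 304 / 21 = 14.4762
LCL = c̄ − 3√c̄ = 14.4762 − 3 × 3.8048 = 3.0619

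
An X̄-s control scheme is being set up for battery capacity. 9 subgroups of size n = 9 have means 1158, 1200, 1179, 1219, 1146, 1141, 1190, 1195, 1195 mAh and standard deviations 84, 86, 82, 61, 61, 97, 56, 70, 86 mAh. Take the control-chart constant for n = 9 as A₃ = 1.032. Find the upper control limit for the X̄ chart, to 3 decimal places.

X̄̄ = (1158 + 1200 + 1179 + 1219 + 1146 + 1141 + 1190 + 1195 + 1195) / 9 = 1180.3333
s̄ = (84 + 86 + 82 + 61 + 61 + 97 + 56 + 70 + 86) / 9 = 75.8889
UCL = X̄̄ + A₃·s̄ = 1180.3333 + 1.032 × 75.8889 = 1258.6507

1258.651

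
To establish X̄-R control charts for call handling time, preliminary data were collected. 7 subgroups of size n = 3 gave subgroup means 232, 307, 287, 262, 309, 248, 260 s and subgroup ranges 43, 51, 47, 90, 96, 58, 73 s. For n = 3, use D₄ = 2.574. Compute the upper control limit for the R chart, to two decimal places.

168.41

R̄ = (43 + 51 + 47 + 90 + 96 + 58 + 73) / 7 = 458.0000 / 7 = 65.4286
UCL_R = D₄·R̄ = 2.574 × 65.4286 = 168.4131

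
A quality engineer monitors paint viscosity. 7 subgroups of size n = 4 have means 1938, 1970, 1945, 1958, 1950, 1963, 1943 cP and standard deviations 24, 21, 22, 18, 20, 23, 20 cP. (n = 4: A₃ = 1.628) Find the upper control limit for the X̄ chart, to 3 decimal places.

X̄̄ = (1938 + 1970 + 1945 + 1958 + 1950 + 1963 + 1943) / 7 = 1952.4286
s̄ = (24 + 21 + 22 + 18 + 20 + 23 + 20) / 7 = 21.1429
UCL = X̄̄ + A₃·s̄ = 1952.4286 + 1.628 × 21.1429 = 1986.8491

1986.849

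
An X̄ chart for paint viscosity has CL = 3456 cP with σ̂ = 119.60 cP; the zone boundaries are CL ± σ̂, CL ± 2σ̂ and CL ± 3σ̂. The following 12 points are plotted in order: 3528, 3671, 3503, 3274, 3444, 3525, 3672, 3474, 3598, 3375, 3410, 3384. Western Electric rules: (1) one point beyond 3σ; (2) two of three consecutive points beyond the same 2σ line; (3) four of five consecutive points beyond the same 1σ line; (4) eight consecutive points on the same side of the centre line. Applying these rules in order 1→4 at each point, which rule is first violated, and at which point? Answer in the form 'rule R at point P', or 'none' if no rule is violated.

Zone of each point (C = within 1σ̂, B = 1σ̂–2σ̂, A = 2σ̂–3σ̂, * = beyond 3σ̂; sign = side of CL): 1:+C, 2:+B, 3:+C, 4:-B, 5:-C, 6:+C, 7:+B, 8:+C, 9:+B, 10:-C, 11:-C, 12:-C
No rule fires across all 12 points.

none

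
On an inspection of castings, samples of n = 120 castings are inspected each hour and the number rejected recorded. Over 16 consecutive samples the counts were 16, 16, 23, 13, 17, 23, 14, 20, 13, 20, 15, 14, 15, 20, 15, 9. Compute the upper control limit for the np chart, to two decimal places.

p̄ = Σdᵢ / (k·n) = 263 / (16 × 120) = 0.13698
UCL = np̄ + 3·√(np̄(1−p̄)) = 16.4375 + 3 × √(16.4375×0.86302) = 16.4375 + 3 × 3.7664 = 27.7368

27.74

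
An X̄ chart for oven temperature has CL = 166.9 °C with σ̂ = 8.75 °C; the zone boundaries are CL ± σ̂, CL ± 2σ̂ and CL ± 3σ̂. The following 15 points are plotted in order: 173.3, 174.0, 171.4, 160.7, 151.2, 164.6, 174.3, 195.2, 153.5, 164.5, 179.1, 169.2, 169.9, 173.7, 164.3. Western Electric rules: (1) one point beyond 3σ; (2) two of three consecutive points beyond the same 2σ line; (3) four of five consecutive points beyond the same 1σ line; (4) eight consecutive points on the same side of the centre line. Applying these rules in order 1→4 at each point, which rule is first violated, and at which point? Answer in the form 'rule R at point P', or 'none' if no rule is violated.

rule 1 at point 8

Zone of each point (C = within 1σ̂, B = 1σ̂–2σ̂, A = 2σ̂–3σ̂, * = beyond 3σ̂; sign = side of CL): 1:+C, 2:+C, 3:+C, 4:-C, 5:-B, 6:-C, 7:+C, 8:+*, 9:-B, 10:-C, 11:+B, 12:+C, 13:+C, 14:+C, 15:-C
Rule 1 (one point beyond the 3σ limits) is satisfied at point 8.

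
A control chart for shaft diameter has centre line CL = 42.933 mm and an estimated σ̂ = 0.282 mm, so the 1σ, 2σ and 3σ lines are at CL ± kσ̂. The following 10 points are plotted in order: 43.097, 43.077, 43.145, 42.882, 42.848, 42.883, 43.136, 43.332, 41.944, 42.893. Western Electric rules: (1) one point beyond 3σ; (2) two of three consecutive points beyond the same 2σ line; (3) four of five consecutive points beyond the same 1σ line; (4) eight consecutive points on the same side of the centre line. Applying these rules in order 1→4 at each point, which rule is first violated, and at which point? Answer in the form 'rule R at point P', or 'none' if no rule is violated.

rule 1 at point 9

Zone of each point (C = within 1σ̂, B = 1σ̂–2σ̂, A = 2σ̂–3σ̂, * = beyond 3σ̂; sign = side of CL): 1:+C, 2:+C, 3:+C, 4:-C, 5:-C, 6:-C, 7:+C, 8:+B, 9:-*, 10:-C
Rule 1 (one point beyond the 3σ limits) is satisfied at point 9.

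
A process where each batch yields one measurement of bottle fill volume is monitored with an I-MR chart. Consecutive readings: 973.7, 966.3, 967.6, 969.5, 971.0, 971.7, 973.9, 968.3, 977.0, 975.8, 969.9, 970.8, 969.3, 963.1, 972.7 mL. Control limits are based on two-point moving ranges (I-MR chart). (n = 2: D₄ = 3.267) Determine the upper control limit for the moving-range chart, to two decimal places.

Moving ranges: 7.4, 1.3, 1.9, 1.5, 0.7, 2.2, 5.6, 8.7, 1.2, 5.9, 0.9, 1.5, 6.2, 9.6; M̄R̄ = 54.6000 / 14 = 3.9000
UCL_MR = D₄·M̄R̄ = 3.267 × 3.9000 = 12.7413

12.74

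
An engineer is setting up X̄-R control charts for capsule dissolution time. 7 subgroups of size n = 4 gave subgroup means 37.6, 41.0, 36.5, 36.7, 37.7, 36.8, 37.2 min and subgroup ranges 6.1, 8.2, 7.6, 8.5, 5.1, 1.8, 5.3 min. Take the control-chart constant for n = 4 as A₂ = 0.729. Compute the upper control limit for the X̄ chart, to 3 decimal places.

42.079

X̄̄ = (37.6 + 41.0 + 36.5 + 36.7 + 37.7 + 36.8 + 37.2) / 7 = 263.5000 / 7 = 37.6429
R̄ = (6.1 + 8.2 + 7.6 + 8.5 + 5.1 + 1.8 + 5.3) / 7 = 42.6000 / 7 = 6.0857
UCL = X̄̄ + A₂·R̄ = 37.6429 + 0.729 × 6.0857 = 42.0793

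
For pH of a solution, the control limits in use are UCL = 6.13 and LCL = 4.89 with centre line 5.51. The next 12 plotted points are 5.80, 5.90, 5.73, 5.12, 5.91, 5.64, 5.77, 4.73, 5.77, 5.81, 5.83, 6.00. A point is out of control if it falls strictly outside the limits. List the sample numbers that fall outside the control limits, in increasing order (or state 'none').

Compare each point to [4.89, 6.13]: sample 8 = 4.73 < LCL.

8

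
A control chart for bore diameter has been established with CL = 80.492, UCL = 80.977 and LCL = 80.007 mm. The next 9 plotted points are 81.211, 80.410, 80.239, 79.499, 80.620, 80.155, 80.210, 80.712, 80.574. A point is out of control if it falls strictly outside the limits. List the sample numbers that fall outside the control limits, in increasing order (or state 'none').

Compare each point to [80.007, 80.977]: sample 1 = 81.211 > UCL; sample 4 = 79.499 < LCL.

1, 4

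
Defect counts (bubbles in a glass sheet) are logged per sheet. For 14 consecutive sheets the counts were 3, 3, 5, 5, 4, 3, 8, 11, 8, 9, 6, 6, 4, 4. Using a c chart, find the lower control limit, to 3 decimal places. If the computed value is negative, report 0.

0.000

c̄ = (3 + 3 + 5 + 5 + 4 + 3 + 8 + 11 + 8 + 9 + 6 + 6 + 4 + 4) / 14 = 79 / 14 = 5.6429
LCL = c̄ − 3√c̄ = 5.6429 − 3 × 2.3755 = -1.4836 → 0 (cannot be negative)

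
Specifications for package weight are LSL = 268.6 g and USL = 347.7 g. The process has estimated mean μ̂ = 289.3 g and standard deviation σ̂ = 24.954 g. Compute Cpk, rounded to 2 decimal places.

0.28

Cpu = (USL − μ̂) / (3σ̂) = (347.7 − 289.3) / (3 × 24.954) = 0.7801; Cpl = (μ̂ − LSL) / (3σ̂) = (289.3 − 268.6) / (3 × 24.954) = 0.2765; Cpk = min(Cpu, Cpl) = 0.2765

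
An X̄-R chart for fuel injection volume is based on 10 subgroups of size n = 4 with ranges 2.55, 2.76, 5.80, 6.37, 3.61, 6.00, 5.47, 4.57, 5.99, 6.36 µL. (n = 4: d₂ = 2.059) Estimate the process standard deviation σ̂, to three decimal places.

2.403

R̄ = (2.55 + 2.76 + 5.80 + 6.37 + 3.61 + 6.00 + 5.47 + 4.57 + 5.99 + 6.36) / 10 = 4.9480
σ̂ = R̄ / d₂ = 4.9480 / 2.059 = 2.4031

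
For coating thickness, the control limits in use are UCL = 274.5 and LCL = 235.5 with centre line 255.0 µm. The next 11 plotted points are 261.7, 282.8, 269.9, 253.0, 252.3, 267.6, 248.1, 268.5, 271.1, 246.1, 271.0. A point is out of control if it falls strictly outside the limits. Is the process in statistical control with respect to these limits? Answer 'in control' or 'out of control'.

out of control

Compare each point to [235.5, 274.5]: sample 2 = 282.8 > UCL.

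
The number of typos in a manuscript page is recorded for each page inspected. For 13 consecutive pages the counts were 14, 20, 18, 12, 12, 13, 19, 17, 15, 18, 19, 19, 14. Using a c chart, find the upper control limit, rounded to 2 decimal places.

c̄ = (14 + 20 + 18 + 12 + 12 + 13 + 19 + 17 + 15 + 18 + 19 + 19 + 14) / 13 = 210 / 13 = 16.1538
UCL = c̄ + 3√c̄ = 16.1538 + 3 × √16.1538 = 16.1538 + 3 × 4.0192 = 28.2114

28.21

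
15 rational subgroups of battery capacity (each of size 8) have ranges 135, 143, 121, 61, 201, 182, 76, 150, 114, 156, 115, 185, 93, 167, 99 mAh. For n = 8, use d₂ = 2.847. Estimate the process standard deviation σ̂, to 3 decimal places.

46.786

R̄ = (135 + 143 + 121 + 61 + 201 + 182 + 76 + 150 + 114 + 156 + 115 + 185 + 93 + 167 + 99) / 15 = 133.2000
σ̂ = R̄ / d₂ = 133.2000 / 2.847 = 46.7861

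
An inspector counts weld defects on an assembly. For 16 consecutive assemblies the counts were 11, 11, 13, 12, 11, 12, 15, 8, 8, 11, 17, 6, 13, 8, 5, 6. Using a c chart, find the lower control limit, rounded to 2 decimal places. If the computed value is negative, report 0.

0.75

c̄ = (11 + 11 + 13 + 12 + 11 + 12 + 15 + 8 + 8 + 11 + 17 + 6 + 13 + 8 + 5 + 6) / 16 = 167 / 16 = 10.4375
LCL = c̄ − 3√c̄ = 10.4375 − 3 × 3.2307 = 0.7454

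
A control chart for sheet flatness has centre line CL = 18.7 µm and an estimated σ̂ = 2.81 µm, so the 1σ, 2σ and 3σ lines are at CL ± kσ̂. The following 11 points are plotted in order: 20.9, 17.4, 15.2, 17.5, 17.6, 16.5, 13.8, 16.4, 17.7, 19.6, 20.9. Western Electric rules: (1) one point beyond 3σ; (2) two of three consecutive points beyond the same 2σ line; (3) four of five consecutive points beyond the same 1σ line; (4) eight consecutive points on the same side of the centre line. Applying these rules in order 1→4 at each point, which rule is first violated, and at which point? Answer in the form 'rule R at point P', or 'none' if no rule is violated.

Zone of each point (C = within 1σ̂, B = 1σ̂–2σ̂, A = 2σ̂–3σ̂, * = beyond 3σ̂; sign = side of CL): 1:+C, 2:-C, 3:-B, 4:-C, 5:-C, 6:-C, 7:-B, 8:-C, 9:-C, 10:+C, 11:+C
Rule 4 (eight consecutive points on the same side of the centre line) is satisfied at point 9.

rule 4 at point 9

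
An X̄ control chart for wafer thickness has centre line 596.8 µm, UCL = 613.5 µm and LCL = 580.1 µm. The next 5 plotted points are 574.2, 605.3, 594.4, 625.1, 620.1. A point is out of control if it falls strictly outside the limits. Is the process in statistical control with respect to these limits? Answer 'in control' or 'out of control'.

Compare each point to [580.1, 613.5]: sample 1 = 574.2 < LCL; sample 4 = 625.1 > UCL; sample 5 = 620.1 > UCL.

out of control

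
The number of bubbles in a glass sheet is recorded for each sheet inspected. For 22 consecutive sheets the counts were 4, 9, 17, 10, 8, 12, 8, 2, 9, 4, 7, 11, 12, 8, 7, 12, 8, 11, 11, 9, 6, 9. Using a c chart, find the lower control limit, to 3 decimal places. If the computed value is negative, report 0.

c̄ = (4 + 9 + 17 + 10 + 8 + 12 + 8 + 2 + 9 + 4 + 7 + 11 + 12 + 8 + 7 + 12 + 8 + 11 + 11 + 9 + 6 + 9) / 22 = 194 / 22 = 8.8182
LCL = c̄ − 3√c̄ = 8.8182 − 3 × 2.9695 = -0.0904 → 0 (cannot be negative)

0.000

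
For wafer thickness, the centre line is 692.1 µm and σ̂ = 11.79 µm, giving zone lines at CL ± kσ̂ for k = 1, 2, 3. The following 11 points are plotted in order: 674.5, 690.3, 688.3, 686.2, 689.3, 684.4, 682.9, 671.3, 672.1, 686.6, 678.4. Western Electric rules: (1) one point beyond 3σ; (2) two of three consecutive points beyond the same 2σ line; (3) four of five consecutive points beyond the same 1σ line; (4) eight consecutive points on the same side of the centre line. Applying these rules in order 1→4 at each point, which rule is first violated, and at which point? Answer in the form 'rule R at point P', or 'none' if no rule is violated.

Zone of each point (C = within 1σ̂, B = 1σ̂–2σ̂, A = 2σ̂–3σ̂, * = beyond 3σ̂; sign = side of CL): 1:-B, 2:-C, 3:-C, 4:-C, 5:-C, 6:-C, 7:-C, 8:-B, 9:-B, 10:-C, 11:-B
Rule 4 (eight consecutive points on the same side of the centre line) is satisfied at point 8.

rule 4 at point 8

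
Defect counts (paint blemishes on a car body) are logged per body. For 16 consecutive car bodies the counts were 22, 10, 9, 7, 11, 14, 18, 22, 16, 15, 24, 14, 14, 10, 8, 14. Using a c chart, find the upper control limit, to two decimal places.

c̄ = (22 + 10 + 9 + 7 + 11 + 14 + 18 + 22 + 16 + 15 + 24 + 14 + 14 + 10 + 8 + 14) / 16 = 228 / 16 = 14.2500
UCL = c̄ + 3√c̄ = 14.2500 + 3 × √14.2500 = 14.2500 + 3 × 3.7749 = 25.5748

25.57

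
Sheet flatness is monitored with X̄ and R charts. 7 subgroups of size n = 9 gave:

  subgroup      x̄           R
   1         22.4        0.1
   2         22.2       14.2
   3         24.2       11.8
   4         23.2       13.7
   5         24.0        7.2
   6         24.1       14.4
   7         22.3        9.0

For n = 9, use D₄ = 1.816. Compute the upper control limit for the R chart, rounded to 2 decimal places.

18.26

R̄ = (0.1 + 14.2 + 11.8 + 13.7 + 7.2 + 14.4 + 9.0) / 7 = 70.4000 / 7 = 10.0571
UCL_R = D₄·R̄ = 1.816 × 10.0571 = 18.2638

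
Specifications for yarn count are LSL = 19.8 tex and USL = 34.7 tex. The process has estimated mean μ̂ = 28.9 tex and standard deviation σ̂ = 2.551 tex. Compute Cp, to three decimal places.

Cp = (USL − LSL) / (6σ̂) = (34.7 − 19.8) / (6 × 2.551) = 14.9000 / 15.3060 = 0.9735

0.973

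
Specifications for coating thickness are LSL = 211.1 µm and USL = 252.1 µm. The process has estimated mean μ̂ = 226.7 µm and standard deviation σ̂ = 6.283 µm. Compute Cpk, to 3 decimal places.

0.828

Cpu = (USL − μ̂) / (3σ̂) = (252.1 − 226.7) / (3 × 6.283) = 1.3476; Cpl = (μ̂ − LSL) / (3σ̂) = (226.7 − 211.1) / (3 × 6.283) = 0.8276; Cpk = min(Cpu, Cpl) = 0.8276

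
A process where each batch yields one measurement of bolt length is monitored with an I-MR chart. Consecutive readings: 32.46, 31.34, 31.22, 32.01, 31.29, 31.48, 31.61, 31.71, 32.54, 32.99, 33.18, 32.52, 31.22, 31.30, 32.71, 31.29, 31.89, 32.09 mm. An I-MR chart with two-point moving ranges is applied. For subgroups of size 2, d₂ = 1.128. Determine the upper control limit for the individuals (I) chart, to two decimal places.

33.55

X̄ = (32.46 + 31.34 + 31.22 + 32.01 + 31.29 + 31.48 + 31.61 + 31.71 + 32.54 + 32.99 + 33.18 + 32.52 + 31.22 + 31.30 + 32.71 + 31.29 + 31.89 + 32.09) / 18 = 31.9361
Moving ranges: 1.12, 0.12, 0.79, 0.72, 0.19, 0.13, 0.10, 0.83, 0.45, 0.19, 0.66, 1.30, 0.08, 1.41, 1.42, 0.60, 0.20; M̄R̄ = 10.3100 / 17 = 0.6065
UCL = X̄ + 3·M̄R̄/d₂ = 31.9361 + 3 × 0.6065 / 1.128 = 33.5491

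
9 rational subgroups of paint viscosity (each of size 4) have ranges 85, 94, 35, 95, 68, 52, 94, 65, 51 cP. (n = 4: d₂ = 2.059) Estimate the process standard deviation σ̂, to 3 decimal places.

R̄ = (85 + 94 + 35 + 95 + 68 + 52 + 94 + 65 + 51) / 9 = 71.0000
σ̂ = R̄ / d₂ = 71.0000 / 2.059 = 34.4828

34.483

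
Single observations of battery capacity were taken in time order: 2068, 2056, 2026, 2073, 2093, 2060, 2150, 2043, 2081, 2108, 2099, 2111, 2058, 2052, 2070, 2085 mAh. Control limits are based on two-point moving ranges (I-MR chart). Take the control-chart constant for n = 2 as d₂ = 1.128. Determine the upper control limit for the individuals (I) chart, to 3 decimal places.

2168.729

X̄ = (2068 + 2056 + 2026 + 2073 + 2093 + 2060 + 2150 + 2043 + 2081 + 2108 + 2099 + 2111 + 2058 + 2052 + 2070 + 2085) / 16 = 2077.0625
Moving ranges: 12, 30, 47, 20, 33, 90, 107, 38, 27, 9, 12, 53, 6, 18, 15; M̄R̄ = 517.0000 / 15 = 34.4667
UCL = X̄ + 3·M̄R̄/d₂ = 2077.0625 + 3 × 34.4667 / 1.128 = 2168.7292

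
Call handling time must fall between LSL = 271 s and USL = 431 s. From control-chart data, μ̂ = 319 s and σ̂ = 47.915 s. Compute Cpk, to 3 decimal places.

Cpu = (USL − μ̂) / (3σ̂) = (431 − 319) / (3 × 47.915) = 0.7792; Cpl = (μ̂ − LSL) / (3σ̂) = (319 − 271) / (3 × 47.915) = 0.3339; Cpk = min(Cpu, Cpl) = 0.3339

0.334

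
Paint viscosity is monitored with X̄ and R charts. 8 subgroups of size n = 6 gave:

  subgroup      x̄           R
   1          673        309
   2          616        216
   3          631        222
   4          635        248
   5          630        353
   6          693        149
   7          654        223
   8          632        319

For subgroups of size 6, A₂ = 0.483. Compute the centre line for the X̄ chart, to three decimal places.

645.500

X̄̄ = (673 + 616 + 631 + 635 + 630 + 693 + 654 + 632) / 8 = 5164.0000 / 8 = 645.5000
CL = X̄̄ = 645.5000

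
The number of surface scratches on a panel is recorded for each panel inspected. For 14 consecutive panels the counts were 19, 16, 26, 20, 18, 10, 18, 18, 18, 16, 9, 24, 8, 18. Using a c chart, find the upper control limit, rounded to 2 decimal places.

c̄ = (19 + 16 + 26 + 20 + 18 + 10 + 18 + 18 + 18 + 16 + 9 + 24 + 8 + 18) / 14 = 238 / 14 = 17.0000
UCL = c̄ + 3√c̄ = 17.0000 + 3 × √17.0000 = 17.0000 + 3 × 4.1231 = 29.3693

29.37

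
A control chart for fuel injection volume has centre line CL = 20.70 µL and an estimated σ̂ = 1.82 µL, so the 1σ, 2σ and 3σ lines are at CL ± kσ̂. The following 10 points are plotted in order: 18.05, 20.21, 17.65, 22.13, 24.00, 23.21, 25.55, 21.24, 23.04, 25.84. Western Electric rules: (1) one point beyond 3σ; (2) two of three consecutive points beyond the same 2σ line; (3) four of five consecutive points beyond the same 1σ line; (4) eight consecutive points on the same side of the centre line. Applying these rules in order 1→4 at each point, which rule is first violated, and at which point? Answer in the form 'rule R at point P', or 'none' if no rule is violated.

rule 3 at point 9

Zone of each point (C = within 1σ̂, B = 1σ̂–2σ̂, A = 2σ̂–3σ̂, * = beyond 3σ̂; sign = side of CL): 1:-B, 2:-C, 3:-B, 4:+C, 5:+B, 6:+B, 7:+A, 8:+C, 9:+B, 10:+A
Rule 3 (four of five consecutive points beyond the same 1σ limit) is satisfied at point 9.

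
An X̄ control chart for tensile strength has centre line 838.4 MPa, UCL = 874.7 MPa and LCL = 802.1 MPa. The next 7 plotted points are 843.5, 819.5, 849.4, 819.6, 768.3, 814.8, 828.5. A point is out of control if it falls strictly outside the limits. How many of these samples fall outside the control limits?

1

Compare each point to [802.1, 874.7]: sample 5 = 768.3 < LCL.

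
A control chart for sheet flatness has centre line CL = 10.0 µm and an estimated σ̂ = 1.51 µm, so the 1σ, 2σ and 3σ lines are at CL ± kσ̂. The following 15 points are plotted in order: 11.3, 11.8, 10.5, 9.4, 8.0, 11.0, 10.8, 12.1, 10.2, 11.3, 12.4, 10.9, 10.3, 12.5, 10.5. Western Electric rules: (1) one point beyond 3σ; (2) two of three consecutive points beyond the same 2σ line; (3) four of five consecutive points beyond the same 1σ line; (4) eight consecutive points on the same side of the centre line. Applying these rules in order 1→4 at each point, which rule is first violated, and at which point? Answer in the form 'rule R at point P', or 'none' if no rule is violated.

Zone of each point (C = within 1σ̂, B = 1σ̂–2σ̂, A = 2σ̂–3σ̂, * = beyond 3σ̂; sign = side of CL): 1:+C, 2:+B, 3:+C, 4:-C, 5:-B, 6:+C, 7:+C, 8:+B, 9:+C, 10:+C, 11:+B, 12:+C, 13:+C, 14:+B, 15:+C
Rule 4 (eight consecutive points on the same side of the centre line) is satisfied at point 13.

rule 4 at point 13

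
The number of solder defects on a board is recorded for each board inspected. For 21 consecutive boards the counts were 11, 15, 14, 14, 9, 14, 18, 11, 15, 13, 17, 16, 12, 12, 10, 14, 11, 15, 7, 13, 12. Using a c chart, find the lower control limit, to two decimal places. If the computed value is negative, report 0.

2.18

c̄ = (11 + 15 + 14 + 14 + 9 + 14 + 18 + 11 + 15 + 13 + 17 + 16 + 12 + 12 + 10 + 14 + 11 + 15 + 7 + 13 + 12) / 21 = 273 / 21 = 13.0000
LCL = c̄ − 3√c̄ = 13.0000 − 3 × 3.6056 = 2.1833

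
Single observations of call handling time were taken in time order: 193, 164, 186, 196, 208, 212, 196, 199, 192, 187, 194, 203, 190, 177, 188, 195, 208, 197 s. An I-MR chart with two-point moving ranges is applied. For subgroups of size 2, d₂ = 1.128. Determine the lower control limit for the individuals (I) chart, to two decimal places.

X̄ = (193 + 164 + 186 + 196 + 208 + 212 + 196 + 199 + 192 + 187 + 194 + 203 + 190 + 177 + 188 + 195 + 208 + 197) / 18 = 193.6111
Moving ranges: 29, 22, 10, 12, 4, 16, 3, 7, 5, 7, 9, 13, 13, 11, 7, 13, 11; M̄R̄ = 192.0000 / 17 = 11.2941
LCL = X̄ − 3·M̄R̄/d₂ = 193.6111 − 3 × 11.2941 / 1.128 = 163.5736

163.57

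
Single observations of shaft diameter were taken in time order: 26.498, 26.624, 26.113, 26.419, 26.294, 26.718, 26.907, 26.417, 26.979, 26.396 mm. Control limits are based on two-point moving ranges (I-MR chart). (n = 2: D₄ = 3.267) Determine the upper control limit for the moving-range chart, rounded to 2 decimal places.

Moving ranges: 0.126, 0.511, 0.306, 0.125, 0.424, 0.189, 0.490, 0.562, 0.583; M̄R̄ = 3.3160 / 9 = 0.3684
UCL_MR = D₄·M̄R̄ = 3.267 × 0.3684 = 1.2037

1.20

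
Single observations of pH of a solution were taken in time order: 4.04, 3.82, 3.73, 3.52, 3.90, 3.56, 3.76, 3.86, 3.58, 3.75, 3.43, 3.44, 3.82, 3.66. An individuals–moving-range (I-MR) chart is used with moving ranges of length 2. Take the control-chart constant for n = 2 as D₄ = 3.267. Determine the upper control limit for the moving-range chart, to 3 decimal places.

Moving ranges: 0.22, 0.09, 0.21, 0.38, 0.34, 0.20, 0.10, 0.28, 0.17, 0.32, 0.01, 0.38, 0.16; M̄R̄ = 2.8600 / 13 = 0.2200
UCL_MR = D₄·M̄R̄ = 3.267 × 0.2200 = 0.7187

0.719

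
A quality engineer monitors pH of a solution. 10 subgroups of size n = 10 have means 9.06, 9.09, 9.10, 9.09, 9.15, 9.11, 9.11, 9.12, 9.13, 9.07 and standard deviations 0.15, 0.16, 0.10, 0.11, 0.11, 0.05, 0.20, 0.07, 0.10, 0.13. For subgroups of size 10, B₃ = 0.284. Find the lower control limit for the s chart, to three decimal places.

0.034

s̄ = (0.15 + 0.16 + 0.10 + 0.11 + 0.11 + 0.05 + 0.20 + 0.07 + 0.10 + 0.13) / 10 = 0.1180
LCL_s = B₃·s̄ = 0.284 × 0.1180 = 0.0335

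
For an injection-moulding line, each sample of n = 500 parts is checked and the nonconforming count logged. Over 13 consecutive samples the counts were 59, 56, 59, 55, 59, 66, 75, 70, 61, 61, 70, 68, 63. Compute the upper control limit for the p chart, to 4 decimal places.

p̄ = Σdᵢ / (k·n) = 822 / (13 × 500) = 0.12646
UCL = p̄ + 3·√(p̄(1−p̄)/n) = 0.12646 + 3 × √(0.12646×0.87354/500) = 0.12646 + 3 × 0.01486 = 0.17105

0.1711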